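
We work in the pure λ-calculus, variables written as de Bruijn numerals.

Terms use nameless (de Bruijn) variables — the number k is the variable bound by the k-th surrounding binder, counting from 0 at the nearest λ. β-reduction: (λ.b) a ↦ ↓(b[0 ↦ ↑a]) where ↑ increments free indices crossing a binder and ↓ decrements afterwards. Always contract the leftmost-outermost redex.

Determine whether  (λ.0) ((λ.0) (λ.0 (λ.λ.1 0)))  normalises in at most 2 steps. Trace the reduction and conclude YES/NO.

Answer: YES — reaches normal form λ.0 (λ.λ.1 0) in 2 ≤ 2 steps

Working:
  start: (λ.0) ((λ.0) (λ.0 (λ.λ.1 0)))
  [1] (λ.0) (λ.0 (λ.λ.1 0))
  [2] λ.0 (λ.λ.1 0)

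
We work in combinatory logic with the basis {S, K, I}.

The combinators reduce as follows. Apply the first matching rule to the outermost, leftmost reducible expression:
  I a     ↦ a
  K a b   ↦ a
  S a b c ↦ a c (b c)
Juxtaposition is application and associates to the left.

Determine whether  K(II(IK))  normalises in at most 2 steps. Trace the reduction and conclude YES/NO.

Answer: NO — after 2 steps the term is K(IK), not yet normal

Derivation:
  start: K(II(IK))
  step 1: K(I(IK))
  step 2: K(IK)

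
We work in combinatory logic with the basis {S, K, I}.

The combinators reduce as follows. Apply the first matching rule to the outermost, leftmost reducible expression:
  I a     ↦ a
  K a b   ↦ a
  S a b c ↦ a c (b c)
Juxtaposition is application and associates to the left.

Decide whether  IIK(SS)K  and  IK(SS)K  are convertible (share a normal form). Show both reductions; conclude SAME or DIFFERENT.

Answer: SAME — A ⇓ SS, B ⇓ SS

Derivation:
Term A:
  start: IIK(SS)K
  [1] IK(SS)K
  [2] K(SS)K
  [3] SS

Term B:
  start: IK(SS)K
  [1] K(SS)K
  [2] SS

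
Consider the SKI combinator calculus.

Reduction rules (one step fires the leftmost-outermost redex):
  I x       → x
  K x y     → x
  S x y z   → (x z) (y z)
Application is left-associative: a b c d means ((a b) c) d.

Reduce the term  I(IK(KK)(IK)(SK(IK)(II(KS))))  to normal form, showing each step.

  start: I(IK(KK)(IK)(SK(IK)(II(KS))))
  →1  IK(KK)(IK)(SK(IK)(II(KS)))
  →2  K(KK)(IK)(SK(IK)(II(KS)))
  →3  KK(SK(IK)(II(KS)))
  →4  K

Answer: normal form = K  (in 4 steps)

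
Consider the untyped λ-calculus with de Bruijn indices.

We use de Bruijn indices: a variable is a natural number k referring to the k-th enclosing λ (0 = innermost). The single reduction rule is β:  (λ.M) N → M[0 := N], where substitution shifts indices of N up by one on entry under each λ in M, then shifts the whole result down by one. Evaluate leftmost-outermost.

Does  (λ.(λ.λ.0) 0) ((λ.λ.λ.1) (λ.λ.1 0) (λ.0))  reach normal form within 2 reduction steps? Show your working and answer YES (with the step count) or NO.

Answer: YES — reaches normal form λ.0 in 2 ≤ 2 steps

Reduction:
  start: (λ.(λ.λ.0) 0) ((λ.λ.λ.1) (λ.λ.1 0) (λ.0))
  [1] (λ.λ.0) ((λ.λ.λ.1) (λ.λ.1 0) (λ.0))
  [2] λ.0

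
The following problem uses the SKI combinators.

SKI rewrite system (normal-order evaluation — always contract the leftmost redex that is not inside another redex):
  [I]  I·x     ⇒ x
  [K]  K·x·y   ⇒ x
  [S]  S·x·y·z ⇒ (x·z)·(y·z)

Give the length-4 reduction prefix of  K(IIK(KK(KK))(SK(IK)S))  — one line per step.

Answer: after 4 steps: KK

Working:
  start: K(IIK(KK(KK))(SK(IK)S))
  [1] K(IK(KK(KK))(SK(IK)S))
  [2] K(K(KK(KK))(SK(IK)S))
  [3] K(KK(KK))
  [4] KK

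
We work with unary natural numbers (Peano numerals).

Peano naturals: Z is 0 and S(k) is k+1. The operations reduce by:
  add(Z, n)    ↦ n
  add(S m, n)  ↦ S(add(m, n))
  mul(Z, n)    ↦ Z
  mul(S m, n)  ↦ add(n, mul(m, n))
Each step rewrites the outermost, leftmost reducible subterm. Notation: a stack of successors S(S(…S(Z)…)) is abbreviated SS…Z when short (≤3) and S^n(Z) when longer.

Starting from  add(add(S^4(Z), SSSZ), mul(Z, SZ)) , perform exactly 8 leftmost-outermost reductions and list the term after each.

  start: add(add(S^4(Z), SSSZ), mul(Z, SZ))
  step 1: add(S(add(SSSZ, SSSZ)), mul(Z, SZ))
  step 2: S(add(add(SSSZ, SSSZ), mul(Z, SZ)))
  step 3: S(add(S(add(SSZ, SSSZ)), mul(Z, SZ)))
  step 4: S(S(add(add(SSZ, SSSZ), mul(Z, SZ))))
  step 5: S(S(add(S(add(SZ, SSSZ)), mul(Z, SZ))))
  step 6: S(S(S(add(add(SZ, SSSZ), mul(Z, SZ)))))
  step 7: S(S(S(add(S(add(Z, SSSZ)), mul(Z, SZ)))))
  step 8: S(S(S(S(add(add(Z, SSSZ), mul(Z, SZ))))))

Answer: after 8 steps: S(S(S(S(add(add(Z, SSSZ), mul(Z, SZ))))))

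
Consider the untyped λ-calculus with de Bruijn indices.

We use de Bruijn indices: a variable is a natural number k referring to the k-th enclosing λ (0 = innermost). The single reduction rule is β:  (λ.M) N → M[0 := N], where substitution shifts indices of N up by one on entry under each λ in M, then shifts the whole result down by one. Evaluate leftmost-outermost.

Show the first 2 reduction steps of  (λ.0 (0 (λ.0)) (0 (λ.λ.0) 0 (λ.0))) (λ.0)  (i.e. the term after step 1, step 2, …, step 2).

Answer: after 2 steps: (λ.0) (λ.0) ((λ.0) (λ.λ.0) (λ.0) (λ.0))

Derivation:
  start: (λ.0 (0 (λ.0)) (0 (λ.λ.0) 0 (λ.0))) (λ.0)
  step 1: (λ.0) ((λ.0) (λ.0)) ((λ.0) (λ.λ.0) (λ.0) (λ.0))
  step 2: (λ.0) (λ.0) ((λ.0) (λ.λ.0) (λ.0) (λ.0))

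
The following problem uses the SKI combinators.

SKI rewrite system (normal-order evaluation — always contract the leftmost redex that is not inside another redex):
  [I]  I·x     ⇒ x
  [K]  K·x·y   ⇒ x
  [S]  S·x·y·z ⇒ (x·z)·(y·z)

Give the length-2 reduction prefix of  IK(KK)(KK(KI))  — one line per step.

  start: IK(KK)(KK(KI))
  step 1: K(KK)(KK(KI))
  step 2: KK

Answer: after 2 steps: KK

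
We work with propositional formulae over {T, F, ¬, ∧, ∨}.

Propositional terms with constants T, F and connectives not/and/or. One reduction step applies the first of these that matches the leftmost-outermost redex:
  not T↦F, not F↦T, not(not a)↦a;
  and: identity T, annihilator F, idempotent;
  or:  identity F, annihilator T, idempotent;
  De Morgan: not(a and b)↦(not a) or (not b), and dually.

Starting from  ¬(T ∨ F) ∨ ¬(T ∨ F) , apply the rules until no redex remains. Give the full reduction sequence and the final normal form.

Answer: normal form = F  (in 4 steps)

Reduction:
  start: ¬(T ∨ F) ∨ ¬(T ∨ F)
  step 1: ¬(T ∨ F)
  step 2: ¬T ∧ ¬F
  step 3: F ∧ ¬F
  step 4: F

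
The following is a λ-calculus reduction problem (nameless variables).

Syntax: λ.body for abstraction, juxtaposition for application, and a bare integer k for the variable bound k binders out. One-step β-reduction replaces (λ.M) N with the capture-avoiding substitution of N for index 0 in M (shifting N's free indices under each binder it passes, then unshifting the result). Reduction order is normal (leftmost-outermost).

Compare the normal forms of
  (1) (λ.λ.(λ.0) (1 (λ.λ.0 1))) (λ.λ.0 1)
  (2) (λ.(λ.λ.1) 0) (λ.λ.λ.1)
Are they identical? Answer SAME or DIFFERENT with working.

Term A:
  start: (λ.λ.(λ.0) (1 (λ.λ.0 1))) (λ.λ.0 1)
  step 1: λ.(λ.0) ((λ.λ.0 1) (λ.λ.0 1))
  step 2: λ.(λ.λ.0 1) (λ.λ.0 1)
  step 3: λ.λ.0 (λ.λ.0 1)

Term B:
  start: (λ.(λ.λ.1) 0) (λ.λ.λ.1)
  step 1: (λ.λ.1) (λ.λ.λ.1)
  step 2: λ.λ.λ.λ.1

Answer: DIFFERENT — A ⇓ λ.λ.0 (λ.λ.0 1), B ⇓ λ.λ.λ.λ.1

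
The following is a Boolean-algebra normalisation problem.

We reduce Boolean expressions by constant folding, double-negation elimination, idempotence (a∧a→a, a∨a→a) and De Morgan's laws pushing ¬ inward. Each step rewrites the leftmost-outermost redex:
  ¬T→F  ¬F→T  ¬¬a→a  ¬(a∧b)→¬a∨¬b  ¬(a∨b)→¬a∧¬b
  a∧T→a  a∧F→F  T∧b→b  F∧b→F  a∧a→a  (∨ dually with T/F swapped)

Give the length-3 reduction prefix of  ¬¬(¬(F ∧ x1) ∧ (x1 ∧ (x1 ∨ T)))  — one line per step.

  start: ¬¬(¬(F ∧ x1) ∧ (x1 ∧ (x1 ∨ T)))
  step 1: ¬(F ∧ x1) ∧ (x1 ∧ (x1 ∨ T))
  step 2: (¬F ∨ ¬x1) ∧ (x1 ∧ (x1 ∨ T))
  step 3: (T ∨ ¬x1) ∧ (x1 ∧ (x1 ∨ T))

Answer: after 3 steps: (T ∨ ¬x1) ∧ (x1 ∧ (x1 ∨ T))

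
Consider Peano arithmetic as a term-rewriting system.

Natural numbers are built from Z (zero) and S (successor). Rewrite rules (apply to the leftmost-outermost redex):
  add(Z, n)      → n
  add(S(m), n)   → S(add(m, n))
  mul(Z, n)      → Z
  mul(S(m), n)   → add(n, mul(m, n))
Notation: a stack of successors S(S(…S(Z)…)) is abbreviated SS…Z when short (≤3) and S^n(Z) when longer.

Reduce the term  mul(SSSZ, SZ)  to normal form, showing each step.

  start: mul(SSSZ, SZ)
  step 1: add(SZ, mul(SSZ, SZ))
  step 2: S(add(Z, mul(SSZ, SZ)))
  step 3: S(mul(SSZ, SZ))
  step 4: S(add(SZ, mul(SZ, SZ)))
  step 5: S(S(add(Z, mul(SZ, SZ))))
  step 6: S(S(mul(SZ, SZ)))
  step 7: S(S(add(SZ, mul(Z, SZ))))
  step 8: S(S(S(add(Z, mul(Z, SZ)))))
  step 9: S(S(S(mul(Z, SZ))))
  step 10: SSSZ

Answer: normal form = SSSZ  (in 10 steps)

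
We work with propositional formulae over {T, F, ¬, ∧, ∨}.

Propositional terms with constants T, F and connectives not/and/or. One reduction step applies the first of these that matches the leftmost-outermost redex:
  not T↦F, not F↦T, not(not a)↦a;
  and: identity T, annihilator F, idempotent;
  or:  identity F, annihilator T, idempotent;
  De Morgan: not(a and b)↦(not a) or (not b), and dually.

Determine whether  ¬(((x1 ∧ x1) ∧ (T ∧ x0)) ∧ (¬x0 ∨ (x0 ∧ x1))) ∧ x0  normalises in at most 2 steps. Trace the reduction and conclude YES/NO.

Answer: NO — after 2 steps the term is ((¬(x1 ∧ x1) ∨ ¬(T ∧ x0)) ∨ ¬(¬x0 ∨ (x0 ∧ x1))) ∧ x0, not yet normal

Working:
  start: ¬(((x1 ∧ x1) ∧ (T ∧ x0)) ∧ (¬x0 ∨ (x0 ∧ x1))) ∧ x0
  [1] (¬((x1 ∧ x1) ∧ (T ∧ x0)) ∨ ¬(¬x0 ∨ (x0 ∧ x1))) ∧ x0
  [2] ((¬(x1 ∧ x1) ∨ ¬(T ∧ x0)) ∨ ¬(¬x0 ∨ (x0 ∧ x1))) ∧ x0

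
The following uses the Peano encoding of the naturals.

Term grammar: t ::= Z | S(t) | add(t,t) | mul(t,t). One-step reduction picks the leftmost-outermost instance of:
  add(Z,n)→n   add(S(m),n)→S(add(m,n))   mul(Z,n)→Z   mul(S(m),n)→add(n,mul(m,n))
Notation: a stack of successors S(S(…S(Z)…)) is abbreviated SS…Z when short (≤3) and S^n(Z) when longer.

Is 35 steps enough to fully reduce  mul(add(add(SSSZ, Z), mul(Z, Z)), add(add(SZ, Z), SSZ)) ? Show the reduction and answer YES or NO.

Answer: NO — after 35 steps the term is S(S(S(S(S(S(S(S(S(mul(mul(Z, Z), add(add(SZ, Z), SSZ))))))))))), not yet normal

Reduction:
  start: mul(add(add(SSSZ, Z), mul(Z, Z)), add(add(SZ, Z), SSZ))
  →1  mul(add(S(add(SSZ, Z)), mul(Z, Z)), add(add(SZ, Z), SSZ))
  →2  mul(S(add(add(SSZ, Z), mul(Z, Z))), add(add(SZ, Z), SSZ))
  →3  add(add(add(SZ, Z), SSZ), mul(add(add(SSZ, Z), mul(Z, Z)), add(add(SZ, Z), SSZ)))
  →4  add(add(S(add(Z, Z)), SSZ), mul(add(add(SSZ, Z), mul(Z, Z)), add(add(SZ, Z), SSZ)))
  →5  add(S(add(add(Z, Z), SSZ)), mul(add(add(SSZ, Z), mul(Z, Z)), add(add(SZ, Z), SSZ)))
  →6  S(add(add(add(Z, Z), SSZ), mul(add(add(SSZ, Z), mul(Z, Z)), add(add(SZ, Z), SSZ))))
  →7  S(add(add(Z, SSZ), mul(add(add(SSZ, Z), mul(Z, Z)), add(add(SZ, Z), SSZ))))
  →8  S(add(SSZ, mul(add(add(SSZ, Z), mul(Z, Z)), add(add(SZ, Z), SSZ))))
  →9  S(S(add(SZ, mul(add(add(SSZ, Z), mul(Z, Z)), add(add(SZ, Z), SSZ)))))
  →10  S(S(S(add(Z, mul(add(add(SSZ, Z), mul(Z, Z)), add(add(SZ, Z), SSZ))))))
  →11  S(S(S(mul(add(add(SSZ, Z), mul(Z, Z)), add(add(SZ, Z), SSZ)))))
  →12  S(S(S(mul(add(S(add(SZ, Z)), mul(Z, Z)), add(add(SZ, Z), SSZ)))))
  →13  S(S(S(mul(S(add(add(SZ, Z), mul(Z, Z))), add(add(SZ, Z), SSZ)))))
  →14  S(S(S(add(add(add(SZ, Z), SSZ), mul(add(add(SZ, Z), mul(Z, Z)), add(add(SZ, Z), SSZ))))))
  →15  S(S(S(add(add(S(add(Z, Z)), SSZ), mul(add(add(SZ, Z), mul(Z, Z)), add(add(SZ, Z), SSZ))))))
  →16  S(S(S(add(S(add(add(Z, Z), SSZ)), mul(add(add(SZ, Z), mul(Z, Z)), add(add(SZ, Z), SSZ))))))
  →17  S(S(S(S(add(add(add(Z, Z), SSZ), mul(add(add(SZ, Z), mul(Z, Z)), add(add(SZ, Z), SSZ)))))))
  →18  S(S(S(S(add(add(Z, SSZ), mul(add(add(SZ, Z), mul(Z, Z)), add(add(SZ, Z), SSZ)))))))
  →19  S(S(S(S(add(SSZ, mul(add(add(SZ, Z), mul(Z, Z)), add(add(SZ, Z), SSZ)))))))
  →20  S(S(S(S(S(add(SZ, mul(add(add(SZ, Z), mul(Z, Z)), add(add(SZ, Z), SSZ))))))))
  →21  S(S(S(S(S(S(add(Z, mul(add(add(SZ, Z), mul(Z, Z)), add(add(SZ, Z), SSZ)))))))))
  →22  S(S(S(S(S(S(mul(add(add(SZ, Z), mul(Z, Z)), add(add(SZ, Z), SSZ))))))))
  →23  S(S(S(S(S(S(mul(add(S(add(Z, Z)), mul(Z, Z)), add(add(SZ, Z), SSZ))))))))
  →24  S(S(S(S(S(S(mul(S(add(add(Z, Z), mul(Z, Z))), add(add(SZ, Z), SSZ))))))))
  →25  S(S(S(S(S(S(add(add(add(SZ, Z), SSZ), mul(add(add(Z, Z), mul(Z, Z)), add(add(SZ, Z), SSZ)))))))))
  →26  S(S(S(S(S(S(add(add(S(add(Z, Z)), SSZ), mul(add(add(Z, Z), mul(Z, Z)), add(add(SZ, Z), SSZ)))))))))
  →27  S(S(S(S(S(S(add(S(add(add(Z, Z), SSZ)), mul(add(add(Z, Z), mul(Z, Z)), add(add(SZ, Z), SSZ)))))))))
  →28  S(S(S(S(S(S(S(add(add(add(Z, Z), SSZ), mul(add(add(Z, Z), mul(Z, Z)), add(add(SZ, Z), SSZ))))))))))
  →29  S(S(S(S(S(S(S(add(add(Z, SSZ), mul(add(add(Z, Z), mul(Z, Z)), add(add(SZ, Z), SSZ))))))))))
  →30  S(S(S(S(S(S(S(add(SSZ, mul(add(add(Z, Z), mul(Z, Z)), add(add(SZ, Z), SSZ))))))))))
  →31  S(S(S(S(S(S(S(S(add(SZ, mul(add(add(Z, Z), mul(Z, Z)), add(add(SZ, Z), SSZ)))))))))))
  →32  S(S(S(S(S(S(S(S(S(add(Z, mul(add(add(Z, Z), mul(Z, Z)), add(add(SZ, Z), SSZ))))))))))))
  →33  S(S(S(S(S(S(S(S(S(mul(add(add(Z, Z), mul(Z, Z)), add(add(SZ, Z), SSZ)))))))))))
  →34  S(S(S(S(S(S(S(S(S(mul(add(Z, mul(Z, Z)), add(add(SZ, Z), SSZ)))))))))))
  →35  S(S(S(S(S(S(S(S(S(mul(mul(Z, Z), add(add(SZ, Z), SSZ)))))))))))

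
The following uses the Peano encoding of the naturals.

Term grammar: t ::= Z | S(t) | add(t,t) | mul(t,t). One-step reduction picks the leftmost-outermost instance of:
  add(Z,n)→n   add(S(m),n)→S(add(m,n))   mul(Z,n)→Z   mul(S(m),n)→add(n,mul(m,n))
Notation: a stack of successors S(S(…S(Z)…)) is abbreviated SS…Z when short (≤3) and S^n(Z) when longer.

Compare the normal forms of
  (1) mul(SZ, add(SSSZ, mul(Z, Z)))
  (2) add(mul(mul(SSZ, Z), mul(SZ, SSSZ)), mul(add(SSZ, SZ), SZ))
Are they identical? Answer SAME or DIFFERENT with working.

Answer: SAME — A ⇓ SSSZ, B ⇓ SSSZ

Working:
Term A:
  start: mul(SZ, add(SSSZ, mul(Z, Z)))
  step 1: add(add(SSSZ, mul(Z, Z)), mul(Z, add(SSSZ, mul(Z, Z))))
  step 2: add(S(add(SSZ, mul(Z, Z))), mul(Z, add(SSSZ, mul(Z, Z))))
  step 3: S(add(add(SSZ, mul(Z, Z)), mul(Z, add(SSSZ, mul(Z, Z)))))
  step 4: S(add(S(add(SZ, mul(Z, Z))), mul(Z, add(SSSZ, mul(Z, Z)))))
  step 5: S(S(add(add(SZ, mul(Z, Z)), mul(Z, add(SSSZ, mul(Z, Z))))))
  step 6: S(S(add(S(add(Z, mul(Z, Z))), mul(Z, add(SSSZ, mul(Z, Z))))))
  step 7: S(S(S(add(add(Z, mul(Z, Z)), mul(Z, add(SSSZ, mul(Z, Z)))))))
  step 8: S(S(S(add(mul(Z, Z), mul(Z, add(SSSZ, mul(Z, Z)))))))
  step 9: S(S(S(add(Z, mul(Z, add(SSSZ, mul(Z, Z)))))))
  step 10: S(S(S(mul(Z, add(SSSZ, mul(Z, Z))))))
  step 11: SSSZ

Term B:
  start: add(mul(mul(SSZ, Z), mul(SZ, SSSZ)), mul(add(SSZ, SZ), SZ))
  step 1: add(mul(add(Z, mul(SZ, Z)), mul(SZ, SSSZ)), mul(add(SSZ, SZ), SZ))
  step 2: add(mul(mul(SZ, Z), mul(SZ, SSSZ)), mul(add(SSZ, SZ), SZ))
  step 3: add(mul(add(Z, mul(Z, Z)), mul(SZ, SSSZ)), mul(add(SSZ, SZ), SZ))
  step 4: add(mul(mul(Z, Z), mul(SZ, SSSZ)), mul(add(SSZ, SZ), SZ))
  step 5: add(mul(Z, mul(SZ, SSSZ)), mul(add(SSZ, SZ), SZ))
  step 6: add(Z, mul(add(SSZ, SZ), SZ))
  step 7: mul(add(SSZ, SZ), SZ)
  step 8: mul(S(add(SZ, SZ)), SZ)
  step 9: add(SZ, mul(add(SZ, SZ), SZ))
  step 10: S(add(Z, mul(add(SZ, SZ), SZ)))
  step 11: S(mul(add(SZ, SZ), SZ))
  step 12: S(mul(S(add(Z, SZ)), SZ))
  step 13: S(add(SZ, mul(add(Z, SZ), SZ)))
  step 14: S(S(add(Z, mul(add(Z, SZ), SZ))))
  step 15: S(S(mul(add(Z, SZ), SZ)))
  step 16: S(S(mul(SZ, SZ)))
  step 17: S(S(add(SZ, mul(Z, SZ))))
  step 18: S(S(S(add(Z, mul(Z, SZ)))))
  step 19: S(S(S(mul(Z, SZ))))
  step 20: SSSZ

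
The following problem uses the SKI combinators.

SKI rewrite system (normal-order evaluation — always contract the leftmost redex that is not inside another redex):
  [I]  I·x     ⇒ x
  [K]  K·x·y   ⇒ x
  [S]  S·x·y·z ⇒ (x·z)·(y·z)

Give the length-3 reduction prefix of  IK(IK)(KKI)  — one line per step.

Answer: after 3 steps: K

Reduction:
  start: IK(IK)(KKI)
  step 1: K(IK)(KKI)
  step 2: IK
  step 3: K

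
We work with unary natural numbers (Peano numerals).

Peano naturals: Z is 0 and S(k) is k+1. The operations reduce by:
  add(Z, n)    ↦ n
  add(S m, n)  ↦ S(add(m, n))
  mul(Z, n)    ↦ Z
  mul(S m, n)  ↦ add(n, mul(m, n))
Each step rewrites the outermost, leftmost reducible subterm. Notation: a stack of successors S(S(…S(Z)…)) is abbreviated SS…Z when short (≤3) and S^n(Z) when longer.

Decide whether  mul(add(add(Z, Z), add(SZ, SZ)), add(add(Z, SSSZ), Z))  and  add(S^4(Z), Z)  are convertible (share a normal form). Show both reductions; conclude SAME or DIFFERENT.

Answer: DIFFERENT — A ⇓ S^6(Z), B ⇓ S^4(Z)

Derivation:
Term A:
  start: mul(add(add(Z, Z), add(SZ, SZ)), add(add(Z, SSSZ), Z))
  [1] mul(add(Z, add(SZ, SZ)), add(add(Z, SSSZ), Z))
  [2] mul(add(SZ, SZ), add(add(Z, SSSZ), Z))
  [3] mul(S(add(Z, SZ)), add(add(Z, SSSZ), Z))
  [4] add(add(add(Z, SSSZ), Z), mul(add(Z, SZ), add(add(Z, SSSZ), Z)))
  [5] add(add(SSSZ, Z), mul(add(Z, SZ), add(add(Z, SSSZ), Z)))
  [6] add(S(add(SSZ, Z)), mul(add(Z, SZ), add(add(Z, SSSZ), Z)))
  [7] S(add(add(SSZ, Z), mul(add(Z, SZ), add(add(Z, SSSZ), Z))))
  [8] S(add(S(add(SZ, Z)), mul(add(Z, SZ), add(add(Z, SSSZ), Z))))
  [9] S(S(add(add(SZ, Z), mul(add(Z, SZ), add(add(Z, SSSZ), Z)))))
  [10] S(S(add(S(add(Z, Z)), mul(add(Z, SZ), add(add(Z, SSSZ), Z)))))
  [11] S(S(S(add(add(Z, Z), mul(add(Z, SZ), add(add(Z, SSSZ), Z))))))
  [12] S(S(S(add(Z, mul(add(Z, SZ), add(add(Z, SSSZ), Z))))))
  [13] S(S(S(mul(add(Z, SZ), add(add(Z, SSSZ), Z)))))
  [14] S(S(S(mul(SZ, add(add(Z, SSSZ), Z)))))
  [15] S(S(S(add(add(add(Z, SSSZ), Z), mul(Z, add(add(Z, SSSZ), Z))))))
  [16] S(S(S(add(add(SSSZ, Z), mul(Z, add(add(Z, SSSZ), Z))))))
  [17] S(S(S(add(S(add(SSZ, Z)), mul(Z, add(add(Z, SSSZ), Z))))))
  [18] S(S(S(S(add(add(SSZ, Z), mul(Z, add(add(Z, SSSZ), Z)))))))
  [19] S(S(S(S(add(S(add(SZ, Z)), mul(Z, add(add(Z, SSSZ), Z)))))))
  [20] S(S(S(S(S(add(add(SZ, Z), mul(Z, add(add(Z, SSSZ), Z))))))))
  [21] S(S(S(S(S(add(S(add(Z, Z)), mul(Z, add(add(Z, SSSZ), Z))))))))
  [22] S(S(S(S(S(S(add(add(Z, Z), mul(Z, add(add(Z, SSSZ), Z)))))))))
  [23] S(S(S(S(S(S(add(Z, mul(Z, add(add(Z, SSSZ), Z)))))))))
  [24] S(S(S(S(S(S(mul(Z, add(add(Z, SSSZ), Z))))))))
  [25] S^6(Z)

Term B:
  start: add(S^4(Z), Z)
  [1] S(add(SSSZ, Z))
  [2] S(S(add(SSZ, Z)))
  [3] S(S(S(add(SZ, Z))))
  [4] S(S(S(S(add(Z, Z)))))
  [5] S^4(Z)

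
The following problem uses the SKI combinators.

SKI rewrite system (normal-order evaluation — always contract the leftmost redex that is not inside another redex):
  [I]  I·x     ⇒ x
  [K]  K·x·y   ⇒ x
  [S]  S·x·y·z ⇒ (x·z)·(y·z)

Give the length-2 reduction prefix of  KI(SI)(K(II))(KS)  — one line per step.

Answer: after 2 steps: K(II)(KS)

Working:
  start: KI(SI)(K(II))(KS)
  step 1: I(K(II))(KS)
  step 2: K(II)(KS)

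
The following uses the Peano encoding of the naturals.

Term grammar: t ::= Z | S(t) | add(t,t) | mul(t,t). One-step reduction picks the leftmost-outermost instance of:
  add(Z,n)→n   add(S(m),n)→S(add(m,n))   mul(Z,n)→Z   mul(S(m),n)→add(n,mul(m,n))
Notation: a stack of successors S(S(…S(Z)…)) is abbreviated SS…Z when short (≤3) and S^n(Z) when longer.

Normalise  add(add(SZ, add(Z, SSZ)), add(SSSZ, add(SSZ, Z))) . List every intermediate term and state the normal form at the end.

Answer: normal form = S^8(Z)  (in 14 steps)

Reduction:
  start: add(add(SZ, add(Z, SSZ)), add(SSSZ, add(SSZ, Z)))
  →1  add(S(add(Z, add(Z, SSZ))), add(SSSZ, add(SSZ, Z)))
  →2  S(add(add(Z, add(Z, SSZ)), add(SSSZ, add(SSZ, Z))))
  →3  S(add(add(Z, SSZ), add(SSSZ, add(SSZ, Z))))
  →4  S(add(SSZ, add(SSSZ, add(SSZ, Z))))
  →5  S(S(add(SZ, add(SSSZ, add(SSZ, Z)))))
  →6  S(S(S(add(Z, add(SSSZ, add(SSZ, Z))))))
  →7  S(S(S(add(SSSZ, add(SSZ, Z)))))
  →8  S(S(S(S(add(SSZ, add(SSZ, Z))))))
  →9  S(S(S(S(S(add(SZ, add(SSZ, Z)))))))
  →10  S(S(S(S(S(S(add(Z, add(SSZ, Z))))))))
  →11  S(S(S(S(S(S(add(SSZ, Z)))))))
  →12  S(S(S(S(S(S(S(add(SZ, Z))))))))
  →13  S(S(S(S(S(S(S(S(add(Z, Z)))))))))
  →14  S^8(Z)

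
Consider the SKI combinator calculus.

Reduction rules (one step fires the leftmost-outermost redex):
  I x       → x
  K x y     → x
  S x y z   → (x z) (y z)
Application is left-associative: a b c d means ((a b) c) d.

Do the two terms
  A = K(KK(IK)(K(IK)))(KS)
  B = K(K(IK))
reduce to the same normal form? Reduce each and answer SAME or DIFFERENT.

Answer: SAME — A ⇓ K(KK), B ⇓ K(KK)

Working:
Term A:
  start: K(KK(IK)(K(IK)))(KS)
  [1] KK(IK)(K(IK))
  [2] K(K(IK))
  [3] K(KK)

Term B:
  start: K(K(IK))
  [1] K(KK)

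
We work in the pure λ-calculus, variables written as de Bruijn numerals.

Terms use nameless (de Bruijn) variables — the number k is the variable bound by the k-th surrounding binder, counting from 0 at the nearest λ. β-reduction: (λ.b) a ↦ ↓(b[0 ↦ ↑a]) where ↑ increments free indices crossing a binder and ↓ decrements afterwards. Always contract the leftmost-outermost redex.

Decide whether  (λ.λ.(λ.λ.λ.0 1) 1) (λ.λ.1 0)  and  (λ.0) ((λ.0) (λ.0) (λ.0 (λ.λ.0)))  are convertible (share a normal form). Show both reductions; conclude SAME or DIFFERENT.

Answer: DIFFERENT — A ⇓ λ.λ.λ.0 1, B ⇓ λ.0 (λ.λ.0)

Working:
Term A:
  start: (λ.λ.(λ.λ.λ.0 1) 1) (λ.λ.1 0)
  [1] λ.(λ.λ.λ.0 1) (λ.λ.1 0)
  [2] λ.λ.λ.0 1

Term B:
  start: (λ.0) ((λ.0) (λ.0) (λ.0 (λ.λ.0)))
  [1] (λ.0) (λ.0) (λ.0 (λ.λ.0))
  [2] (λ.0) (λ.0 (λ.λ.0))
  [3] λ.0 (λ.λ.0)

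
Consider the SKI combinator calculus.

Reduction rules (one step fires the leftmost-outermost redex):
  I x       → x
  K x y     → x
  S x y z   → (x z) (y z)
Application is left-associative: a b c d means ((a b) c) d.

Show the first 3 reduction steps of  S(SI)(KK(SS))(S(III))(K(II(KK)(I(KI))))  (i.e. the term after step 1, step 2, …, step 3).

  start: S(SI)(KK(SS))(S(III))(K(II(KK)(I(KI))))
  step 1: SI(S(III))(KK(SS)(S(III)))(K(II(KK)(I(KI))))
  step 2: I(KK(SS)(S(III)))(S(III)(KK(SS)(S(III))))(K(II(KK)(I(KI))))
  step 3: KK(SS)(S(III))(S(III)(KK(SS)(S(III))))(K(II(KK)(I(KI))))

Answer: after 3 steps: KK(SS)(S(III))(S(III)(KK(SS)(S(III))))(K(II(KK)(I(KI))))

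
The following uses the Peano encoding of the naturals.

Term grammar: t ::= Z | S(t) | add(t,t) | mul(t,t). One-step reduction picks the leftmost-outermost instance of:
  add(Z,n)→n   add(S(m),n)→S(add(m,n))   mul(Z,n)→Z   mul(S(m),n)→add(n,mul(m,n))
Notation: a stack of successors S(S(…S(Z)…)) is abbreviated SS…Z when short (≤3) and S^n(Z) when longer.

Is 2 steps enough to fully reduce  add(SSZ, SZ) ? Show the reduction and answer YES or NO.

  start: add(SSZ, SZ)
  →1  S(add(SZ, SZ))
  →2  S(S(add(Z, SZ)))

Answer: NO — after 2 steps the term is S(S(add(Z, SZ))), not yet normal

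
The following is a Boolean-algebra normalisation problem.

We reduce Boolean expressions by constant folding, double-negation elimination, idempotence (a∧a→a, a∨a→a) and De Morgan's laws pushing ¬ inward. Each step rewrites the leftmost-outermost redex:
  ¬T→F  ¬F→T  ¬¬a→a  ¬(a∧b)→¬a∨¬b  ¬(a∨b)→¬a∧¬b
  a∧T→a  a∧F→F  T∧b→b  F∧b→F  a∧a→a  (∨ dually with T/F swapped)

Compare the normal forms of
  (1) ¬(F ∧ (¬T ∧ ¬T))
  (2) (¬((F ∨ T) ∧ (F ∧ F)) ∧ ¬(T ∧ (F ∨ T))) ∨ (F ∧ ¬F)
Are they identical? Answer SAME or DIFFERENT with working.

Term A:
  start: ¬(F ∧ (¬T ∧ ¬T))
  step 1: ¬F ∨ ¬(¬T ∧ ¬T)
  step 2: T ∨ ¬(¬T ∧ ¬T)
  step 3: T

Term B:
  start: (¬((F ∨ T) ∧ (F ∧ F)) ∧ ¬(T ∧ (F ∨ T))) ∨ (F ∧ ¬F)
  step 1: ((¬(F ∨ T) ∨ ¬(F ∧ F)) ∧ ¬(T ∧ (F ∨ T))) ∨ (F ∧ ¬F)
  step 2: (((¬F ∧ ¬T) ∨ ¬(F ∧ F)) ∧ ¬(T ∧ (F ∨ T))) ∨ (F ∧ ¬F)
  step 3: (((T ∧ ¬T) ∨ ¬(F ∧ F)) ∧ ¬(T ∧ (F ∨ T))) ∨ (F ∧ ¬F)
  step 4: ((¬T ∨ ¬(F ∧ F)) ∧ ¬(T ∧ (F ∨ T))) ∨ (F ∧ ¬F)
  step 5: ((F ∨ ¬(F ∧ F)) ∧ ¬(T ∧ (F ∨ T))) ∨ (F ∧ ¬F)
  step 6: (¬(F ∧ F) ∧ ¬(T ∧ (F ∨ T))) ∨ (F ∧ ¬F)
  step 7: ((¬F ∨ ¬F) ∧ ¬(T ∧ (F ∨ T))) ∨ (F ∧ ¬F)
  step 8: (¬F ∧ ¬(T ∧ (F ∨ T))) ∨ (F ∧ ¬F)
  step 9: (T ∧ ¬(T ∧ (F ∨ T))) ∨ (F ∧ ¬F)
  step 10: ¬(T ∧ (F ∨ T)) ∨ (F ∧ ¬F)
  step 11: (¬T ∨ ¬(F ∨ T)) ∨ (F ∧ ¬F)
  step 12: (F ∨ ¬(F ∨ T)) ∨ (F ∧ ¬F)
  step 13: ¬(F ∨ T) ∨ (F ∧ ¬F)
  step 14: (¬F ∧ ¬T) ∨ (F ∧ ¬F)
  step 15: (T ∧ ¬T) ∨ (F ∧ ¬F)
  step 16: ¬T ∨ (F ∧ ¬F)
  step 17: F ∨ (F ∧ ¬F)
  step 18: F ∧ ¬F
  step 19: F

Answer: DIFFERENT — A ⇓ T, B ⇓ F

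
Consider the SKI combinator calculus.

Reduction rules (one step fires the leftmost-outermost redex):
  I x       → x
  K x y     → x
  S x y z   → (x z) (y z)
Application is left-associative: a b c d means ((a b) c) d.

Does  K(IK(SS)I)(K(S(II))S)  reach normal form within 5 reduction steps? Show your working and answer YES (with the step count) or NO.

  start: K(IK(SS)I)(K(S(II))S)
  [1] IK(SS)I
  [2] K(SS)I
  [3] SS

Answer: YES — reaches normal form SS in 3 ≤ 5 steps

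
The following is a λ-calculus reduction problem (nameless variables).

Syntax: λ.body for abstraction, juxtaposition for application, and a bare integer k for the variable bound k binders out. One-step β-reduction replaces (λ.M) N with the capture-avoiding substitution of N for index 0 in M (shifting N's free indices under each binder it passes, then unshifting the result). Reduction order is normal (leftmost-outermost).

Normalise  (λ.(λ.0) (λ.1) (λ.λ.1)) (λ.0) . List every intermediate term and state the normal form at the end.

  start: (λ.(λ.0) (λ.1) (λ.λ.1)) (λ.0)
  step 1: (λ.0) (λ.λ.0) (λ.λ.1)
  step 2: (λ.λ.0) (λ.λ.1)
  step 3: λ.0

Answer: normal form = λ.0  (in 3 steps)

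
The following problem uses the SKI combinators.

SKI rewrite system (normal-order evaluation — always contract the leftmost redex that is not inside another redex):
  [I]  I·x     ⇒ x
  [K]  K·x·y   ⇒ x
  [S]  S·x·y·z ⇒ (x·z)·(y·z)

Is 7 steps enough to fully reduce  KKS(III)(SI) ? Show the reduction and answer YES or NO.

  start: KKS(III)(SI)
  step 1: K(III)(SI)
  step 2: III
  step 3: II
  step 4: I

Answer: YES — reaches normal form I in 4 ≤ 7 steps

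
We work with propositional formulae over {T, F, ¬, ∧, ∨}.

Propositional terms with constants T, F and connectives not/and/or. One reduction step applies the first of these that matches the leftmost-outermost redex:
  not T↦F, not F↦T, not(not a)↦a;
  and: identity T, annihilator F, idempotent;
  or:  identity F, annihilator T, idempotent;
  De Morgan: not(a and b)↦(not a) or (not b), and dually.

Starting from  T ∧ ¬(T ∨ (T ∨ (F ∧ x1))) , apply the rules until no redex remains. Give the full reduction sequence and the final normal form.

Answer: normal form = F  (in 4 steps)

Reduction:
  start: T ∧ ¬(T ∨ (T ∨ (F ∧ x1)))
  [1] ¬(T ∨ (T ∨ (F ∧ x1)))
  [2] ¬T ∧ ¬(T ∨ (F ∧ x1))
  [3] F ∧ ¬(T ∨ (F ∧ x1))
  [4] F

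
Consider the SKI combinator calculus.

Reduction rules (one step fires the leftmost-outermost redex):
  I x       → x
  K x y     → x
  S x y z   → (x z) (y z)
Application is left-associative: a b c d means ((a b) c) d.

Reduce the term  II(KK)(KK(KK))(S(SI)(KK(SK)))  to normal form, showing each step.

  start: II(KK)(KK(KK))(S(SI)(KK(SK)))
  →1  I(KK)(KK(KK))(S(SI)(KK(SK)))
  →2  KK(KK(KK))(S(SI)(KK(SK)))
  →3  K(S(SI)(KK(SK)))
  →4  K(S(SI)K)

Answer: normal form = K(S(SI)K)  (in 4 steps)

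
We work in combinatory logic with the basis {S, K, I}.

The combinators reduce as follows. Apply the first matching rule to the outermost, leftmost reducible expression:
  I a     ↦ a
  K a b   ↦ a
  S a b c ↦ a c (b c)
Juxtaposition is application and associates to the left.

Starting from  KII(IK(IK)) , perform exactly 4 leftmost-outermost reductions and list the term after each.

  start: KII(IK(IK))
  [1] I(IK(IK))
  [2] IK(IK)
  [3] K(IK)
  [4] KK

Answer: after 4 steps: KK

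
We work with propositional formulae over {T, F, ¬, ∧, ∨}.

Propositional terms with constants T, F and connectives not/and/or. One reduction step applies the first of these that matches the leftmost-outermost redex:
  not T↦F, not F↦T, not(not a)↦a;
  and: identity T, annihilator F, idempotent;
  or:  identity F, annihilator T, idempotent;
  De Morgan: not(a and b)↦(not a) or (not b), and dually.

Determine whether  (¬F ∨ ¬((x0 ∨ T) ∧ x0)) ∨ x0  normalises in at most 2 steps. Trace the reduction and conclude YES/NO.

Answer: NO — after 2 steps the term is T ∨ x0, not yet normal

Reduction:
  start: (¬F ∨ ¬((x0 ∨ T) ∧ x0)) ∨ x0
  →1  (T ∨ ¬((x0 ∨ T) ∧ x0)) ∨ x0
  →2  T ∨ x0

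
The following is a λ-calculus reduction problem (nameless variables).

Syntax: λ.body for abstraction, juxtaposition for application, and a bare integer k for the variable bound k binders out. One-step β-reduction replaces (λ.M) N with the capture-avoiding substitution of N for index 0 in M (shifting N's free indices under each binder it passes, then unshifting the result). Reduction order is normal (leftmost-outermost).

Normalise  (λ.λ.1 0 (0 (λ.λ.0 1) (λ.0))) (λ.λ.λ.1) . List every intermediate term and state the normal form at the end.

  start: (λ.λ.1 0 (0 (λ.λ.0 1) (λ.0))) (λ.λ.λ.1)
  step 1: λ.(λ.λ.λ.1) 0 (0 (λ.λ.0 1) (λ.0))
  step 2: λ.(λ.λ.1) (0 (λ.λ.0 1) (λ.0))
  step 3: λ.λ.1 (λ.λ.0 1) (λ.0)

Answer: normal form = λ.λ.1 (λ.λ.0 1) (λ.0)  (in 3 steps)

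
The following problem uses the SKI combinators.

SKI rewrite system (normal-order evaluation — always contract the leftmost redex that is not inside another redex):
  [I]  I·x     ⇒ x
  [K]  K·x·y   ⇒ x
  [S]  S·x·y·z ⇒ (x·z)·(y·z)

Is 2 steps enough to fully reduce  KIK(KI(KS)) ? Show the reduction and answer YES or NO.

  start: KIK(KI(KS))
  [1] I(KI(KS))
  [2] KI(KS)

Answer: NO — after 2 steps the term is KI(KS), not yet normal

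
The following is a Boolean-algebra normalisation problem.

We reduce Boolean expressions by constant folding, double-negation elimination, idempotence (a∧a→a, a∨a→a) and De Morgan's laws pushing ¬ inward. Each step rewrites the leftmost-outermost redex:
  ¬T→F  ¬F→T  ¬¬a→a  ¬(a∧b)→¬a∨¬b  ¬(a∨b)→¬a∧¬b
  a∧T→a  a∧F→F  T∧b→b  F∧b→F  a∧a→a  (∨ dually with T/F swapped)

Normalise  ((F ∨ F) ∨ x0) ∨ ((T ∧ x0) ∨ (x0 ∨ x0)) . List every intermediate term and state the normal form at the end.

  start: ((F ∨ F) ∨ x0) ∨ ((T ∧ x0) ∨ (x0 ∨ x0))
  →1  (F ∨ x0) ∨ ((T ∧ x0) ∨ (x0 ∨ x0))
  →2  x0 ∨ ((T ∧ x0) ∨ (x0 ∨ x0))
  →3  x0 ∨ (x0 ∨ (x0 ∨ x0))
  →4  x0 ∨ (x0 ∨ x0)
  →5  x0 ∨ x0
  →6  x0

Answer: normal form = x0  (in 6 steps)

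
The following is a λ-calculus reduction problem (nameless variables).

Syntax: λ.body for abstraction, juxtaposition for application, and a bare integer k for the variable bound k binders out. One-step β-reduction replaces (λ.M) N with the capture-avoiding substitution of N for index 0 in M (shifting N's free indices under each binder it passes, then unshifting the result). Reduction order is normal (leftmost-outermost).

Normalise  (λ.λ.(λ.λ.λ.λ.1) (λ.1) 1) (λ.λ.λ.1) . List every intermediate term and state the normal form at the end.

Answer: normal form = λ.λ.λ.1  (in 3 steps)

Derivation:
  start: (λ.λ.(λ.λ.λ.λ.1) (λ.1) 1) (λ.λ.λ.1)
  step 1: λ.(λ.λ.λ.λ.1) (λ.1) (λ.λ.λ.1)
  step 2: λ.(λ.λ.λ.1) (λ.λ.λ.1)
  step 3: λ.λ.λ.1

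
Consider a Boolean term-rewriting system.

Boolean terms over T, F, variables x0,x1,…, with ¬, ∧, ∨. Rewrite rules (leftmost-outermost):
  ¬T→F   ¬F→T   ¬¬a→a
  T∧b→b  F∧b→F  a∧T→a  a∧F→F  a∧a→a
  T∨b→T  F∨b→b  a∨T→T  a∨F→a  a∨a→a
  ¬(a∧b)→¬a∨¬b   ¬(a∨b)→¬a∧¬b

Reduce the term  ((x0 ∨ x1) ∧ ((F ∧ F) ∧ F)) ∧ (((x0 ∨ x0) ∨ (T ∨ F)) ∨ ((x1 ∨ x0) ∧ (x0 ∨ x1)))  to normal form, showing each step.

  start: ((x0 ∨ x1) ∧ ((F ∧ F) ∧ F)) ∧ (((x0 ∨ x0) ∨ (T ∨ F)) ∨ ((x1 ∨ x0) ∧ (x0 ∨ x1)))
  step 1: ((x0 ∨ x1) ∧ F) ∧ (((x0 ∨ x0) ∨ (T ∨ F)) ∨ ((x1 ∨ x0) ∧ (x0 ∨ x1)))
  step 2: F ∧ (((x0 ∨ x0) ∨ (T ∨ F)) ∨ ((x1 ∨ x0) ∧ (x0 ∨ x1)))
  step 3: F

Answer: normal form = F  (in 3 steps)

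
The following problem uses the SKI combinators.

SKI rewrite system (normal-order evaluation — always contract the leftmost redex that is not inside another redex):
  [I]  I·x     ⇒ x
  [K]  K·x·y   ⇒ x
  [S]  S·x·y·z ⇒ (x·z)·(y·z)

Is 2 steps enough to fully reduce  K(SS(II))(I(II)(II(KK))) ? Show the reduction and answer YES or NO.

  start: K(SS(II))(I(II)(II(KK)))
  step 1: SS(II)
  step 2: SSI

Answer: YES — reaches normal form SSI in 2 ≤ 2 steps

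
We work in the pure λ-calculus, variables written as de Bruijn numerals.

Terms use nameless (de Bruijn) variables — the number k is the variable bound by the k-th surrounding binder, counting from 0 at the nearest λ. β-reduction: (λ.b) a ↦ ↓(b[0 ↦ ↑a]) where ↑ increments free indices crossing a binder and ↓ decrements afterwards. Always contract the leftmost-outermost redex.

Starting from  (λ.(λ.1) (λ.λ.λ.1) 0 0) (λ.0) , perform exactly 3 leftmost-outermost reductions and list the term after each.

Answer: after 3 steps: (λ.0) (λ.0)

Reduction:
  start: (λ.(λ.1) (λ.λ.λ.1) 0 0) (λ.0)
  step 1: (λ.λ.0) (λ.λ.λ.1) (λ.0) (λ.0)
  step 2: (λ.0) (λ.0) (λ.0)
  step 3: (λ.0) (λ.0)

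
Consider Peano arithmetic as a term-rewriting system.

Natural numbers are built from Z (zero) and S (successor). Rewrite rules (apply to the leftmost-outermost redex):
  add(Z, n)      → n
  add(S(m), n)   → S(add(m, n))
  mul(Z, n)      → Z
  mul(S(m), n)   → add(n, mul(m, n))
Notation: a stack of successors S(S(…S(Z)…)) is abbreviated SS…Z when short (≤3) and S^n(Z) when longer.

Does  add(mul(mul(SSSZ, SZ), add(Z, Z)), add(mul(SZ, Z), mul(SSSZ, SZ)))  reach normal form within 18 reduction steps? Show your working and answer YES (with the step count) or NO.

Answer: NO — after 18 steps the term is add(mul(mul(Z, SZ), add(Z, Z)), add(mul(SZ, Z), mul(SSSZ, SZ))), not yet normal

Derivation:
  start: add(mul(mul(SSSZ, SZ), add(Z, Z)), add(mul(SZ, Z), mul(SSSZ, SZ)))
  →1  add(mul(add(SZ, mul(SSZ, SZ)), add(Z, Z)), add(mul(SZ, Z), mul(SSSZ, SZ)))
  →2  add(mul(S(add(Z, mul(SSZ, SZ))), add(Z, Z)), add(mul(SZ, Z), mul(SSSZ, SZ)))
  →3  add(add(add(Z, Z), mul(add(Z, mul(SSZ, SZ)), add(Z, Z))), add(mul(SZ, Z), mul(SSSZ, SZ)))
  →4  add(add(Z, mul(add(Z, mul(SSZ, SZ)), add(Z, Z))), add(mul(SZ, Z), mul(SSSZ, SZ)))
  →5  add(mul(add(Z, mul(SSZ, SZ)), add(Z, Z)), add(mul(SZ, Z), mul(SSSZ, SZ)))
  →6  add(mul(mul(SSZ, SZ), add(Z, Z)), add(mul(SZ, Z), mul(SSSZ, SZ)))
  →7  add(mul(add(SZ, mul(SZ, SZ)), add(Z, Z)), add(mul(SZ, Z), mul(SSSZ, SZ)))
  →8  add(mul(S(add(Z, mul(SZ, SZ))), add(Z, Z)), add(mul(SZ, Z), mul(SSSZ, SZ)))
  →9  add(add(add(Z, Z), mul(add(Z, mul(SZ, SZ)), add(Z, Z))), add(mul(SZ, Z), mul(SSSZ, SZ)))
  →10  add(add(Z, mul(add(Z, mul(SZ, SZ)), add(Z, Z))), add(mul(SZ, Z), mul(SSSZ, SZ)))
  →11  add(mul(add(Z, mul(SZ, SZ)), add(Z, Z)), add(mul(SZ, Z), mul(SSSZ, SZ)))
  →12  add(mul(mul(SZ, SZ), add(Z, Z)), add(mul(SZ, Z), mul(SSSZ, SZ)))
  →13  add(mul(add(SZ, mul(Z, SZ)), add(Z, Z)), add(mul(SZ, Z), mul(SSSZ, SZ)))
  →14  add(mul(S(add(Z, mul(Z, SZ))), add(Z, Z)), add(mul(SZ, Z), mul(SSSZ, SZ)))
  →15  add(add(add(Z, Z), mul(add(Z, mul(Z, SZ)), add(Z, Z))), add(mul(SZ, Z), mul(SSSZ, SZ)))
  →16  add(add(Z, mul(add(Z, mul(Z, SZ)), add(Z, Z))), add(mul(SZ, Z), mul(SSSZ, SZ)))
  →17  add(mul(add(Z, mul(Z, SZ)), add(Z, Z)), add(mul(SZ, Z), mul(SSSZ, SZ)))
  →18  add(mul(mul(Z, SZ), add(Z, Z)), add(mul(SZ, Z), mul(SSSZ, SZ)))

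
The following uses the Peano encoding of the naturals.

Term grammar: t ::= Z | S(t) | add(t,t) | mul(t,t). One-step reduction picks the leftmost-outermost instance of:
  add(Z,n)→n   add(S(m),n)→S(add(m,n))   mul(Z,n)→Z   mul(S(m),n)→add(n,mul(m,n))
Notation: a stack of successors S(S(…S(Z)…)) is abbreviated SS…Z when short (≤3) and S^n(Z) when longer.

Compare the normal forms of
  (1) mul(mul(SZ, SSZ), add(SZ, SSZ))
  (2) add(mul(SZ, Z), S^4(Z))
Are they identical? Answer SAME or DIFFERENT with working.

Answer: DIFFERENT — A ⇓ S^6(Z), B ⇓ S^4(Z)

Reduction:
Term A:
  start: mul(mul(SZ, SSZ), add(SZ, SSZ))
  [1] mul(add(SSZ, mul(Z, SSZ)), add(SZ, SSZ))
  [2] mul(S(add(SZ, mul(Z, SSZ))), add(SZ, SSZ))
  [3] add(add(SZ, SSZ), mul(add(SZ, mul(Z, SSZ)), add(SZ, SSZ)))
  [4] add(S(add(Z, SSZ)), mul(add(SZ, mul(Z, SSZ)), add(SZ, SSZ)))
  [5] S(add(add(Z, SSZ), mul(add(SZ, mul(Z, SSZ)), add(SZ, SSZ))))
  [6] S(add(SSZ, mul(add(SZ, mul(Z, SSZ)), add(SZ, SSZ))))
  [7] S(S(add(SZ, mul(add(SZ, mul(Z, SSZ)), add(SZ, SSZ)))))
  [8] S(S(S(add(Z, mul(add(SZ, mul(Z, SSZ)), add(SZ, SSZ))))))
  [9] S(S(S(mul(add(SZ, mul(Z, SSZ)), add(SZ, SSZ)))))
  [10] S(S(S(mul(S(add(Z, mul(Z, SSZ))), add(SZ, SSZ)))))
  [11] S(S(S(add(add(SZ, SSZ), mul(add(Z, mul(Z, SSZ)), add(SZ, SSZ))))))
  [12] S(S(S(add(S(add(Z, SSZ)), mul(add(Z, mul(Z, SSZ)), add(SZ, SSZ))))))
  [13] S(S(S(S(add(add(Z, SSZ), mul(add(Z, mul(Z, SSZ)), add(SZ, SSZ)))))))
  [14] S(S(S(S(add(SSZ, mul(add(Z, mul(Z, SSZ)), add(SZ, SSZ)))))))
  [15] S(S(S(S(S(add(SZ, mul(add(Z, mul(Z, SSZ)), add(SZ, SSZ))))))))
  [16] S(S(S(S(S(S(add(Z, mul(add(Z, mul(Z, SSZ)), add(SZ, SSZ)))))))))
  [17] S(S(S(S(S(S(mul(add(Z, mul(Z, SSZ)), add(SZ, SSZ))))))))
  [18] S(S(S(S(S(S(mul(mul(Z, SSZ), add(SZ, SSZ))))))))
  [19] S(S(S(S(S(S(mul(Z, add(SZ, SSZ))))))))
  [20] S^6(Z)

Term B:
  start: add(mul(SZ, Z), S^4(Z))
  [1] add(add(Z, mul(Z, Z)), S^4(Z))
  [2] add(mul(Z, Z), S^4(Z))
  [3] add(Z, S^4(Z))
  [4] S^4(Z)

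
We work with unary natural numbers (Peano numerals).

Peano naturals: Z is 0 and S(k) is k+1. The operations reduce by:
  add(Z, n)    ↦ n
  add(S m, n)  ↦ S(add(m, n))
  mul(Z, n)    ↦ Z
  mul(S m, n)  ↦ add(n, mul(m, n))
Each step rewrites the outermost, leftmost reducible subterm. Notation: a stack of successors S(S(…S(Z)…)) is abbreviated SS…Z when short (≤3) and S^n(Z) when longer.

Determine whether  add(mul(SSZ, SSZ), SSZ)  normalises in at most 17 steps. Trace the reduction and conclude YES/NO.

  start: add(mul(SSZ, SSZ), SSZ)
  [1] add(add(SSZ, mul(SZ, SSZ)), SSZ)
  [2] add(S(add(SZ, mul(SZ, SSZ))), SSZ)
  [3] S(add(add(SZ, mul(SZ, SSZ)), SSZ))
  [4] S(add(S(add(Z, mul(SZ, SSZ))), SSZ))
  [5] S(S(add(add(Z, mul(SZ, SSZ)), SSZ)))
  [6] S(S(add(mul(SZ, SSZ), SSZ)))
  [7] S(S(add(add(SSZ, mul(Z, SSZ)), SSZ)))
  [8] S(S(add(S(add(SZ, mul(Z, SSZ))), SSZ)))
  [9] S(S(S(add(add(SZ, mul(Z, SSZ)), SSZ))))
  [10] S(S(S(add(S(add(Z, mul(Z, SSZ))), SSZ))))
  [11] S(S(S(S(add(add(Z, mul(Z, SSZ)), SSZ)))))
  [12] S(S(S(S(add(mul(Z, SSZ), SSZ)))))
  [13] S(S(S(S(add(Z, SSZ)))))
  [14] S^6(Z)

Answer: YES — reaches normal form S^6(Z) in 14 ≤ 17 steps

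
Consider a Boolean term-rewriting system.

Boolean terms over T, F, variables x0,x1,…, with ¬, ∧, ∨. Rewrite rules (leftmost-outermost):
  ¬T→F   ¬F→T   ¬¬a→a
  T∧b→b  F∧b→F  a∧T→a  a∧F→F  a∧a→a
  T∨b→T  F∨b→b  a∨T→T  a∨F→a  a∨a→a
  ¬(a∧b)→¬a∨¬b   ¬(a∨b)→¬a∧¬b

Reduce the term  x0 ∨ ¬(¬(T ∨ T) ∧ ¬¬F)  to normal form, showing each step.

Answer: normal form = T  (in 5 steps)

Derivation:
  start: x0 ∨ ¬(¬(T ∨ T) ∧ ¬¬F)
  step 1: x0 ∨ (¬¬(T ∨ T) ∨ ¬¬¬F)
  step 2: x0 ∨ ((T ∨ T) ∨ ¬¬¬F)
  step 3: x0 ∨ (T ∨ ¬¬¬F)
  step 4: x0 ∨ T
  step 5: T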